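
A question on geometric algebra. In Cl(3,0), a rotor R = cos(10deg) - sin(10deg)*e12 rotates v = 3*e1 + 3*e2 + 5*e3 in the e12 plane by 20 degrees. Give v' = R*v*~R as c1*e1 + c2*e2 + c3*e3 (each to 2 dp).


Rotor R = cos(10deg) - sin(10deg)*e12
Rotation angle theta = 2 * 10 = 20 degrees in the e12 plane (e1 -> e2).
The component perpendicular to the plane (e3) is invariant: v'_3 = v3 = 5.00
cos(20deg) = 0.9397, sin(20deg) = 0.3420
v'_1 = v1*cos(theta) - v2*sin(theta) = 3*0.9397 - 3*0.3420 = 1.79
v'_2 = v1*sin(theta) + v2*cos(theta) = 3*0.3420 + 3*0.9397 = 3.85
v' = 1.79*e1 + 3.85*e2 + 5.00*e3


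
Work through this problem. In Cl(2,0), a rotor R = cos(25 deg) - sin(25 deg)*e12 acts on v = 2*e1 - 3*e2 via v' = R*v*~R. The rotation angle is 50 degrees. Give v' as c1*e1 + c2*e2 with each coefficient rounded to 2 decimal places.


Rotor R = cos(25deg) - sin(25deg)*e12
Rotation angle theta = 2 * 25 = 50 degrees
v' = R*v*~R rotates v by theta.
cos(50deg) = 0.6428, sin(50deg) = 0.7660
v'_1 = 2*cos(50deg) - (-3)*sin(50deg)
= 2*0.6428 - (-3)*0.7660
= 3.58
v'_2 = 2*sin(50deg) + (-3)*cos(50deg)
= 2*0.7660 + (-3)*0.6428
= -0.40
v' = 3.58*e1 - 0.40*e2


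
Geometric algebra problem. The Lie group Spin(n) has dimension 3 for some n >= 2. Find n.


dim Spin(n) = dim so(n) = n(n-1)/2.
Solve n(n-1)/2 = 3, i.e. n^2 - n - 6 = 0.
Discriminant = 1 + 8*3 = 25
n = (1 + sqrt(25))/2 = (1 + 5)/2 = 3


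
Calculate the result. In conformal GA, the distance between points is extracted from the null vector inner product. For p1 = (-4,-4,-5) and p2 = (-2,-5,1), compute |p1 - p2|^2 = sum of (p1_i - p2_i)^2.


p1 - p2 = (-2, 1, -6)
|p1 - p2|^2 = (-2)^2 + 1^2 + (-6)^2
= 4 + 1 + 36
= 41


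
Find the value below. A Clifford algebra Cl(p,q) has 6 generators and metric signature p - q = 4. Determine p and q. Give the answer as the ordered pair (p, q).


We need p + q = 6 and p - q = 4.
Adding: 2p = 6 + 4 = 10, so p = 5.
Then q = 6 - 5 = 1.
(p, q) = (5, 1)


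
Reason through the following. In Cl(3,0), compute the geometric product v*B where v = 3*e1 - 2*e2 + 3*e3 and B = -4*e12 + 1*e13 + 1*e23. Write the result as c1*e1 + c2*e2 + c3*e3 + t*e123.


vB has grade-1 (vector) and grade-3 (trivector) parts: vB = (v _| B) + (v ^ B).
Vector part <vB>_1:
  e1: -v2*b12 - v3*b13 = -(-2)*(-4) - (3)*(1) = -11
  e2: v1*b12 - v3*b23 = (3)*(-4) - (3)*(1) = -15
  e3: v1*b13 + v2*b23 = (3)*(1) + (-2)*(1) = 1
Trivector part <vB>_3:
  e123: v1*b23 - v2*b13 + v3*b12 = (3)*(1) - (-2)*(1) + (3)*(-4) = -7
vB = -11*e1 - 15*e2 + 1*e3 - 7*e123


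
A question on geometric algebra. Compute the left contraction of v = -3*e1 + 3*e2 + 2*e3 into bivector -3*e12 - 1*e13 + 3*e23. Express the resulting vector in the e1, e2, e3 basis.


Left contraction v _| B = <vB>_1 (grade-1 part of the geometric product vB).
Using e1_|e12 = e2, e2_|e12 = -e1, e1_|e13 = e3, e3_|e13 = -e1, e2_|e23 = e3, e3_|e23 = -e2:
e1 coeff: -v2*b12 - v3*b13 = -(3)*(-3) - (2)*(-1) = 11
e2 coeff: v1*b12 - v3*b23 = (-3)*(-3) - (2)*(3) = 3
e3 coeff: v1*b13 + v2*b23 = (-3)*(-1) + (3)*(3) = 12
v _| B = 11*e1 + 3*e2 + 12*e3


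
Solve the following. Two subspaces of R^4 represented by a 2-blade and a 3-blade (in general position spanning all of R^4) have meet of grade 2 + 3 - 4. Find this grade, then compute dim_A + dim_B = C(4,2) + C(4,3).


Meet grade = grade(A) + grade(B) - n
= 2 + 3 - 4 = 1
C(4,2) = 6
C(4,3) = 4
dim_A + dim_B = 6 + 4 = 10


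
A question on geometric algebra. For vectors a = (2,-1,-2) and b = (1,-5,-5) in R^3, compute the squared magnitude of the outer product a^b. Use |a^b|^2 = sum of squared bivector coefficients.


a wedge b = (a1*b2 - a2*b1)*e12 + (a1*b3 - a3*b1)*e13 + (a2*b3 - a3*b2)*e23
e12 coeff: 2*(-5) - (-1)*1 = -10 - (-1) = -9
e13 coeff: 2*(-5) - (-2)*1 = -10 - (-2) = -8
e23 coeff: (-1)*(-5) - (-2)*(-5) = 5 - 10 = -5
|a wedge b|^2 = (-9)^2 + (-8)^2 + (-5)^2
= 81 + 64 + 25
= 170


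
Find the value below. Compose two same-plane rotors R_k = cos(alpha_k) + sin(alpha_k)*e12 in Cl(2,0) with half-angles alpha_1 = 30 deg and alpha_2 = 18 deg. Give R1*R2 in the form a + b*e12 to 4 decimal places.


Same-plane rotors commute and their half-angles add:
R1*R2 = cos(a1 + a2) + sin(a1 + a2)*e12.
a1 + a2 = 30 + 18 = 48 deg
cos(48 deg) = 0.6691
sin(48 deg) = 0.7431
R1*R2 = 0.6691 + 0.7431*e12


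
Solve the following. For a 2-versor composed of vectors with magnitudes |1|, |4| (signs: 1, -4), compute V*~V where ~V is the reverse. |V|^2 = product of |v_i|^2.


Each vector v_i has |v_i|^2 = s_i^2
Squared scales: 1^2 = 1, (-4)^2 = 16
|V|^2 = 1 * 16
= 16


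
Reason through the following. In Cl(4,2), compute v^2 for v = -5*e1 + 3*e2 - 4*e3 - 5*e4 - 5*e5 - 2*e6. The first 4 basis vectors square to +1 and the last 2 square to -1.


v^2 = sum of c_i^2 * e_i^2
Positive signature terms (e_i^2 = +1): (-5)^2 + 3^2 + (-4)^2 + (-5)^2 = 75
Negative signature terms (e_j^2 = -1): (-5)^2 + (-2)^2 = 29
v^2 = 75 - 29 = 46


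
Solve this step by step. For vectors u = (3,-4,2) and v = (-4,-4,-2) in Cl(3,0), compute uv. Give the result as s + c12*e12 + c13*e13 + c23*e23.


In Cl(3,0): e_i^2 = 1, e_ie_j = -e_je_i for i != j.
Scalar part = u . v = 3*(-4) + (-4)*(-4) + 2*(-2)
= -12 + 16 + (-4) = 0
e12 coeff = 3*(-4) - (-4)*(-4) = -12 - 16 = -28
e13 coeff = 3*(-2) - 2*(-4) = -6 - (-8) = 2
e23 coeff = (-4)*(-2) - 2*(-4) = 8 - (-8) = 16
uv = 0 - 28*e12 + 2*e13 + 16*e23


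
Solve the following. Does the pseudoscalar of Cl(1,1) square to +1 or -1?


The pseudoscalar I = e1...e_n (product of all n generators) of Cl(p,q) satisfies I^2 = (-1)^(q + n(n-1)/2).
p = 1, q = 1, n = p + q = 2
n(n-1)/2 = 2 * 1 / 2 = 1
Exponent = q + n(n-1)/2 = 1 + 1 = 2
I^2 = (-1)^2 = +1


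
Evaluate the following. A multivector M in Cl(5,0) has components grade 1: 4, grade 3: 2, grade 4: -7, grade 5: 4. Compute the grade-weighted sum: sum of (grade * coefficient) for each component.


Grade-weighted sum = sum of grade_k * coefficient_k
1*4 = 4
3*2 = 6
4*(-7) = -28
5*4 = 20
Total = 4 + 6 + (-28) + 20 = 2


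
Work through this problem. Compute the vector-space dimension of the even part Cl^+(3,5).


Even subalgebra dimension = 2^(n-1)
n = 3 + 5 = 8
2^(8 - 1) = 2^7 = 128
Verification: sum of C(8,k) for even k = 1 + 28 + 70 + 28 + 1 = 128
Result = 128


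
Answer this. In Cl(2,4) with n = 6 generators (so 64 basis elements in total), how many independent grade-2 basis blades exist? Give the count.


Number of grade-k basis blades in Cl(p,q) with n = p + q is C(n, k).
n = 2 + 4 = 6
C(6, 2) = 6! / (2! * 4!)
= 720 / (2 * 24)
= 15


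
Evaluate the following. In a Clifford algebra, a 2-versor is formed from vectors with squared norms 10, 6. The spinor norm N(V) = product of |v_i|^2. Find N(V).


Spinor norm N(V) = |v1|^2 * |v2|^2 * ... * |v2|^2
= 10 * 6
Running product: 10, 60
N(V) = 60


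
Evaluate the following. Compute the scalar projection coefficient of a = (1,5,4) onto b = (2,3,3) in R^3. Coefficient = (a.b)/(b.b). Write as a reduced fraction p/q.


Projection coefficient = (a . b) / (b . b)
a . b = 1*2 + 5*3 + 4*3
= 2 + 15 + 12 = 29
b . b = 2^2 + 3^2 + 3^2
= 4 + 9 + 9 = 22
Coefficient = 29/22
In lowest terms: 29/22


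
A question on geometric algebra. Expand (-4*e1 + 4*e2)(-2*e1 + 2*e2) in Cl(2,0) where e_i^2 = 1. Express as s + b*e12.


Expand: (-4*e1 + 4*e2)(-2*e1 + 2*e2)
= (-4)*(-2)*e1e1 + (-4)*2*e1e2 + 4*(-2)*e2e1 + 4*2*e2e2
Using e1^2 = e2^2 = 1, e2e1 = -e1e2:
Scalar part s = (-4)*(-2) + 4*2 = 8 + 8 = 16
Bivector part b = (-4)*2 - 4*(-2) = -8 - (-8) = 0
uv = 16 + 0*e12


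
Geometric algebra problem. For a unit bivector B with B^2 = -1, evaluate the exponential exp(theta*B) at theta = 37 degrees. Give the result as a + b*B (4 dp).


For a unit bivector B with B^2 = -1, the exponential series gives
e^(theta*B) = cos(theta) + sin(theta)*B (the GA analogue of Euler's formula).
theta = 37 degrees = 0.645772 rad
cos(37 deg) = 0.7986
sin(37 deg) = 0.6018
exp(theta*B) = 0.7986 + 0.6018*B


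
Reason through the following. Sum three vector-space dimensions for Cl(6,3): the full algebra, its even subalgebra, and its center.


n = 6 + 3 = 9
Total dim = 2^9 = 512
Even subalgebra dim = 2^8 = 256
n is odd, so center dim = 2
Sum = 512 + 256 + 2 = 770


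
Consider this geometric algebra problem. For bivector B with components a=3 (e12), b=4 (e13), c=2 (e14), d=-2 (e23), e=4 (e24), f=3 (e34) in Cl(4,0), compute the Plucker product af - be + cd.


Plucker relation: af - be + cd
a*f = 3*3 = 9
b*e = 4*4 = 16
c*d = 2*(-2) = -4
af - be + cd = 9 - 16 + (-4)
= -11


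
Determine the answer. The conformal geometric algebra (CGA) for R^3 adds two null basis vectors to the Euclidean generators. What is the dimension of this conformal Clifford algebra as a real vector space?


The conformal model of R^3 uses Cl(4,1): the 3 Euclidean generators plus two extra orthogonal generators e+ (e+^2 = +1) and e- (e-^2 = -1), from which the null vectors e0, einf are built.
Number of generators m = 3 + 2 = 5.
dim Cl(p,q) = 2^m = 2^5 = 32


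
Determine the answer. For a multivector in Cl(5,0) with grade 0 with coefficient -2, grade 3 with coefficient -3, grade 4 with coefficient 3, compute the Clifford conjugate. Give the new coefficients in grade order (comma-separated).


Clifford conjugate sign for grade k: (-1)^(k(k+1)/2)
Grade 0: (-1)^(0*1/2) = (-1)^0 = 1, coeff -2 -> -2
Grade 3: (-1)^(3*4/2) = (-1)^6 = 1, coeff -3 -> -3
Grade 4: (-1)^(4*5/2) = (-1)^10 = 1, coeff 3 -> 3
Conjugated coefficients: -2, -3, 3


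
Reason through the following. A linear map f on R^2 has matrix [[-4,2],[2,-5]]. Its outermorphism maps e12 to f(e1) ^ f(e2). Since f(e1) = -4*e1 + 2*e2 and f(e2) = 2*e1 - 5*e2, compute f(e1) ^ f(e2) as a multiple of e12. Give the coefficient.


The outermorphism of a linear map f sends e1^e2 to f(e1)^f(e2).
f(e1) = -4*e1 + 2*e2
f(e2) = 2*e1 - 5*e2
f(e1) ^ f(e2) = (-4*e1 + 2*e2) ^ (2*e1 - 5*e2)
= (-4)*(-5)*e12 + 2*2*e21
= (20 - 4)*e12
= 16*e12
Coefficient = 16


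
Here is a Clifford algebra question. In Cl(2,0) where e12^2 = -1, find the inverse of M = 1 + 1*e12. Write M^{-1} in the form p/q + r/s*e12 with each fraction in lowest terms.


M = 1 + 1*e12, where e12^2 = -1.
Since M commutes with its reverse ~M = a - b*e12, M * ~M = a^2 - b^2*e12^2 = a^2 + b^2.
So M^{-1} = ~M / (a^2 + b^2) = (a - b*e12)/(a^2 + b^2).
a^2 + b^2 = 1 + 1 = 2
Scalar part = 1/2 = 1/2
Bivector coeff = -1/2 = -1/2
M^{-1} = 1/2 - 1/2*e12


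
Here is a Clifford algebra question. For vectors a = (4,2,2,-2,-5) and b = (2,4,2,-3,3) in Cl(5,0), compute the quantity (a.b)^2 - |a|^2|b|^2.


a . b = 4*2 + 2*4 + 2*2 + (-2)*(-3) + (-5)*3
= 8 + 8 + 4 + 6 + (-15) = 11
|a|^2 = 4^2 + 2^2 + 2^2 + (-2)^2 + (-5)^2 = 53
|b|^2 = 2^2 + 4^2 + 2^2 + (-3)^2 + 3^2 = 42
(a.b)^2 = 11^2 = 121
|a|^2 * |b|^2 = 53 * 42 = 2226
Result = 121 - 2226 = -2105


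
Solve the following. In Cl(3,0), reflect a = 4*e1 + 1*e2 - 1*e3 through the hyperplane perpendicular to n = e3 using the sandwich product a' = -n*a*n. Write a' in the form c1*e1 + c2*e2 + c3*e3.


Reflection formula: a' = -n*a*n, with n = e3 (unit vector, n^2 = 1).
For reflection through hyperplane perp to e3:
The component along e3 flips sign, others stay.
a = (4, 1, -1)
a' = (4, 1, 1)
a' = 4*e1 + 1*e2 + 1*e3


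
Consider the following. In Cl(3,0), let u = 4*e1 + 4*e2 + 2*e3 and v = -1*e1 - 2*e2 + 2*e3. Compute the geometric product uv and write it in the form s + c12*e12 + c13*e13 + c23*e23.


In Cl(3,0): e_i^2 = 1, e_ie_j = -e_je_i for i != j.
Scalar part = u . v = 4*(-1) + 4*(-2) + 2*2
= -4 + (-8) + 4 = -8
e12 coeff = 4*(-2) - 4*(-1) = -8 - (-4) = -4
e13 coeff = 4*2 - 2*(-1) = 8 - (-2) = 10
e23 coeff = 4*2 - 2*(-2) = 8 - (-4) = 12
uv = -8 - 4*e12 + 10*e13 + 12*e23


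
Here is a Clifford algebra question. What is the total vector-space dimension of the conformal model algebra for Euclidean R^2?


The conformal model of R^2 uses Cl(3,1): the 2 Euclidean generators plus two extra orthogonal generators e+ (e+^2 = +1) and e- (e-^2 = -1), from which the null vectors e0, einf are built.
Number of generators m = 2 + 2 = 4.
dim Cl(p,q) = 2^m = 2^4 = 16


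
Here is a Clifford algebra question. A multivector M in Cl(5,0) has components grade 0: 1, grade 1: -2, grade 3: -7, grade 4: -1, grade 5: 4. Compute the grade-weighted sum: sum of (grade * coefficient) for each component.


Grade-weighted sum = sum of grade_k * coefficient_k
0*1 = 0
1*(-2) = -2
3*(-7) = -21
4*(-1) = -4
5*4 = 20
Total = 0 + (-2) + (-21) + (-4) + 20 = -7


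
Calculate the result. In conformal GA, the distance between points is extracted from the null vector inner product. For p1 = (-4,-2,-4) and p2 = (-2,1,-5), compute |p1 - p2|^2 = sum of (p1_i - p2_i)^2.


p1 - p2 = (-2, -3, 1)
|p1 - p2|^2 = (-2)^2 + (-3)^2 + 1^2
= 4 + 9 + 1
= 14


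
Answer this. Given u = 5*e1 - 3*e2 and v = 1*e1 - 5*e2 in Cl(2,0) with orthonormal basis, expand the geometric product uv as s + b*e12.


Expand: (5*e1 - 3*e2)(1*e1 - 5*e2)
= 5*1*e1e1 + 5*(-5)*e1e2 + (-3)*1*e2e1 + (-3)*(-5)*e2e2
Using e1^2 = e2^2 = 1, e2e1 = -e1e2:
Scalar part s = 5*1 + (-3)*(-5) = 5 + 15 = 20
Bivector part b = 5*(-5) - (-3)*1 = -25 - (-3) = -22
uv = 20 - 22*e12


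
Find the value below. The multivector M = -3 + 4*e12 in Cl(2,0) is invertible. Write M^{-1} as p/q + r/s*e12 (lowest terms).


M = -3 + 4*e12, where e12^2 = -1.
Since M commutes with its reverse ~M = a - b*e12, M * ~M = a^2 - b^2*e12^2 = a^2 + b^2.
So M^{-1} = ~M / (a^2 + b^2) = (a - b*e12)/(a^2 + b^2).
a^2 + b^2 = 9 + 16 = 25
Scalar part = -3/25 = -3/25
Bivector coeff = -4/25 = -4/25
M^{-1} = -3/25 - 4/25*e12


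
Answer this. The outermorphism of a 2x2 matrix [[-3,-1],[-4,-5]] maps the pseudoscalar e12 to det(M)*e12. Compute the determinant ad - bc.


The outermorphism of a linear map f sends e1^e2 to f(e1)^f(e2).
f(e1) = -3*e1 - 4*e2
f(e2) = -1*e1 - 5*e2
f(e1) ^ f(e2) = (-3*e1 - 4*e2) ^ (-1*e1 - 5*e2)
= (-3)*(-5)*e12 + (-4)*(-1)*e21
= (15 - 4)*e12
= 11*e12
Coefficient = 11


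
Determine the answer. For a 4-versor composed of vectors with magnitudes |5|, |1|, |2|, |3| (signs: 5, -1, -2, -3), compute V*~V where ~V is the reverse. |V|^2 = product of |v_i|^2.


Each vector v_i has |v_i|^2 = s_i^2
Squared scales: 5^2 = 25, (-1)^2 = 1, (-2)^2 = 4, (-3)^2 = 9
|V|^2 = 25 * 1 * 4 * 9
= 900


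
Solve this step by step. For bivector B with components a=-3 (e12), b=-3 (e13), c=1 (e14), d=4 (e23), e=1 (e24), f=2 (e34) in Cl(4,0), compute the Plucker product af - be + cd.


Plucker relation: af - be + cd
a*f = (-3)*2 = -6
b*e = (-3)*1 = -3
c*d = 1*4 = 4
af - be + cd = -6 - (-3) + 4
= 1


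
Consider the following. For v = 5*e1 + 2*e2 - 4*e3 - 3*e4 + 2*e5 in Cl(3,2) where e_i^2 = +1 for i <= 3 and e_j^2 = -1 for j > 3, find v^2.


v^2 = sum of c_i^2 * e_i^2
Positive signature terms (e_i^2 = +1): 5^2 + 2^2 + (-4)^2 = 45
Negative signature terms (e_j^2 = -1): (-3)^2 + 2^2 = 13
v^2 = 45 - 13 = 32


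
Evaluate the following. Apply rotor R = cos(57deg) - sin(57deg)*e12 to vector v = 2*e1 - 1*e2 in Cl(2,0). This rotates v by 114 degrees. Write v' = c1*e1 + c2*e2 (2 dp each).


Rotor R = cos(57deg) - sin(57deg)*e12
Rotation angle theta = 2 * 57 = 114 degrees
v' = R*v*~R rotates v by theta.
cos(114deg) = -0.4067, sin(114deg) = 0.9135
v'_1 = 2*cos(114deg) - (-1)*sin(114deg)
= 2*(-0.4067) - (-1)*0.9135
= 0.10
v'_2 = 2*sin(114deg) + (-1)*cos(114deg)
= 2*0.9135 + (-1)*(-0.4067)
= 2.23
v' = 0.10*e1 + 2.23*e2


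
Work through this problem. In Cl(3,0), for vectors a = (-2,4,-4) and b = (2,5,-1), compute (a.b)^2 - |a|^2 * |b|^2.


a . b = (-2)*2 + 4*5 + (-4)*(-1)
= -4 + 20 + 4 = 20
|a|^2 = (-2)^2 + 4^2 + (-4)^2 = 36
|b|^2 = 2^2 + 5^2 + (-1)^2 = 30
(a.b)^2 = 20^2 = 400
|a|^2 * |b|^2 = 36 * 30 = 1080
Result = 400 - 1080 = -680


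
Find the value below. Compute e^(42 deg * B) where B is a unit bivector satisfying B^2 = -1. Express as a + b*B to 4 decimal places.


For a unit bivector B with B^2 = -1, the exponential series gives
e^(theta*B) = cos(theta) + sin(theta)*B (the GA analogue of Euler's formula).
theta = 42 degrees = 0.733038 rad
cos(42 deg) = 0.7431
sin(42 deg) = 0.6691
exp(theta*B) = 0.7431 + 0.6691*B


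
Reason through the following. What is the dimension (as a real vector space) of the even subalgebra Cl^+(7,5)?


Even subalgebra dimension = 2^(n-1)
n = 7 + 5 = 12
2^(12 - 1) = 2^11 = 2048
Verification: sum of C(12,k) for even k = 1 + 66 + 495 + 924 + 495 + 66 + 1 = 2048
Result = 2048


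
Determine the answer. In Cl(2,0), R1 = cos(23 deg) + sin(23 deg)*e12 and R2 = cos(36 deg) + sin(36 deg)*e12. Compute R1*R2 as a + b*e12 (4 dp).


Same-plane rotors commute and their half-angles add:
R1*R2 = cos(a1 + a2) + sin(a1 + a2)*e12.
a1 + a2 = 23 + 36 = 59 deg
cos(59 deg) = 0.5150
sin(59 deg) = 0.8572
R1*R2 = 0.5150 + 0.8572*e12


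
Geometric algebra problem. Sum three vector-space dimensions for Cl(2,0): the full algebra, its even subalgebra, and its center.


n = 2 + 0 = 2
Total dim = 2^2 = 4
Even subalgebra dim = 2^1 = 2
n is even, so center dim = 1
Sum = 4 + 2 + 1 = 7


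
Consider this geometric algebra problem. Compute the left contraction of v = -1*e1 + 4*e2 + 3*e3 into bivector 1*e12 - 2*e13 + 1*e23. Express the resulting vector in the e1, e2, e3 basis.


Left contraction v _| B = <vB>_1 (grade-1 part of the geometric product vB).
Using e1_|e12 = e2, e2_|e12 = -e1, e1_|e13 = e3, e3_|e13 = -e1, e2_|e23 = e3, e3_|e23 = -e2:
e1 coeff: -v2*b12 - v3*b13 = -(4)*(1) - (3)*(-2) = 2
e2 coeff: v1*b12 - v3*b23 = (-1)*(1) - (3)*(1) = -4
e3 coeff: v1*b13 + v2*b23 = (-1)*(-2) + (4)*(1) = 6
v _| B = 2*e1 - 4*e2 + 6*e3


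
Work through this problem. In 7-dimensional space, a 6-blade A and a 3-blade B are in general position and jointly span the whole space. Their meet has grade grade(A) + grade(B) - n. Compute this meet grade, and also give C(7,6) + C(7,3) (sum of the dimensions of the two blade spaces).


Meet grade = grade(A) + grade(B) - n
= 6 + 3 - 7 = 2
C(7,6) = 7
C(7,3) = 35
dim_A + dim_B = 7 + 35 = 42


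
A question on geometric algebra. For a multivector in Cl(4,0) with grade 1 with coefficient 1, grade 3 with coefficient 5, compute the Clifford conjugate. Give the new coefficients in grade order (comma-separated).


Clifford conjugate sign for grade k: (-1)^(k(k+1)/2)
Grade 1: (-1)^(1*2/2) = (-1)^1 = -1, coeff 1 -> -1
Grade 3: (-1)^(3*4/2) = (-1)^6 = 1, coeff 5 -> 5
Conjugated coefficients: -1, 5


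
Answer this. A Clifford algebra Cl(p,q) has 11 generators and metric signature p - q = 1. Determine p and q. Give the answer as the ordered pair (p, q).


We need p + q = 11 and p - q = 1.
Adding: 2p = 11 + 1 = 12, so p = 6.
Then q = 11 - 6 = 5.
(p, q) = (6, 5)


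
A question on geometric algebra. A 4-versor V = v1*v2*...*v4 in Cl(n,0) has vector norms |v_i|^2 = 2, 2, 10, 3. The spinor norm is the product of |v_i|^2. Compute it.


Spinor norm N(V) = |v1|^2 * |v2|^2 * ... * |v4|^2
= 2 * 2 * 10 * 3
Running product: 2, 4, 40, 120
N(V) = 120


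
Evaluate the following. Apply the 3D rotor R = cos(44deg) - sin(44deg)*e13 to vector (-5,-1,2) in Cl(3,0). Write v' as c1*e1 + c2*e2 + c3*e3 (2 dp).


Rotor R = cos(44deg) - sin(44deg)*e13
Rotation angle theta = 2 * 44 = 88 degrees in the e13 plane (e1 -> e3).
The component perpendicular to the plane (e2) is invariant: v'_2 = v2 = -1.00
cos(88deg) = 0.0349, sin(88deg) = 0.9994
v'_1 = v1*cos(theta) - v3*sin(theta) = -5*0.0349 - 2*0.9994 = -2.17
v'_3 = v1*sin(theta) + v3*cos(theta) = -5*0.9994 + 2*0.0349 = -4.93
v' = -2.17*e1 - 1.00*e2 - 4.93*e3


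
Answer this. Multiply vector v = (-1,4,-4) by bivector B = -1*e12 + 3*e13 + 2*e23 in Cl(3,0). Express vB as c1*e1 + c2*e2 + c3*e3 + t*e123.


vB has grade-1 (vector) and grade-3 (trivector) parts: vB = (v _| B) + (v ^ B).
Vector part <vB>_1:
  e1: -v2*b12 - v3*b13 = -(4)*(-1) - (-4)*(3) = 16
  e2: v1*b12 - v3*b23 = (-1)*(-1) - (-4)*(2) = 9
  e3: v1*b13 + v2*b23 = (-1)*(3) + (4)*(2) = 5
Trivector part <vB>_3:
  e123: v1*b23 - v2*b13 + v3*b12 = (-1)*(2) - (4)*(3) + (-4)*(-1) = -10
vB = 16*e1 + 9*e2 + 5*e3 - 10*e123


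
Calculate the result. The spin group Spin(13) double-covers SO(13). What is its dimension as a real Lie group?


Spin(n) double-covers SO(n); both have Lie algebra so(n) of dimension n(n-1)/2.
n = 13
n(n-1) = 13 * 12 = 156
dim Spin(13) = 156/2 = 78


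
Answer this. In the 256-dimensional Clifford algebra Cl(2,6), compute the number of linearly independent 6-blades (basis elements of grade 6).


Number of grade-k basis blades in Cl(p,q) with n = p + q is C(n, k).
n = 2 + 6 = 8
C(8, 6) = 8! / (6! * 2!)
= 40320 / (720 * 2)
= 28


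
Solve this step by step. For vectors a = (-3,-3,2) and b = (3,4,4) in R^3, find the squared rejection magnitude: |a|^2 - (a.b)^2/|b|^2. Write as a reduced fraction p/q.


|a|^2 = (-3)^2 + (-3)^2 + 2^2 = 22
|b|^2 = 3^2 + 4^2 + 4^2 = 41
a . b = (-3)*3 + (-3)*4 + 2*4 = -13
(a.b)^2 = (-13)^2 = 169
|rej|^2 = 22 - 169/41
= (902 - 169)/41
= 733/41
In lowest terms: 733/41


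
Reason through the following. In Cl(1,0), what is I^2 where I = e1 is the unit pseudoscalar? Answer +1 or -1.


The pseudoscalar I = e1...e_n (product of all n generators) of Cl(p,q) satisfies I^2 = (-1)^(q + n(n-1)/2).
p = 1, q = 0, n = p + q = 1
n(n-1)/2 = 1 * 0 / 2 = 0
Exponent = q + n(n-1)/2 = 0 + 0 = 0
I^2 = (-1)^0 = +1


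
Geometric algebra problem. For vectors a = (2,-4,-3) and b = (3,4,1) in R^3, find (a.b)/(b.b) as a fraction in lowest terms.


Projection coefficient = (a . b) / (b . b)
a . b = 2*3 + (-4)*4 + (-3)*1
= 6 + (-16) + (-3) = -13
b . b = 3^2 + 4^2 + 1^2
= 9 + 16 + 1 = 26
Coefficient = -13/26
In lowest terms: -1/2


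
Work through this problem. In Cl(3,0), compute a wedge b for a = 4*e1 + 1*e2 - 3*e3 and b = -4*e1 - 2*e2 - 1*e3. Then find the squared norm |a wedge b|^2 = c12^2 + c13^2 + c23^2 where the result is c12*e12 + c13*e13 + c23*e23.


a wedge b = (a1*b2 - a2*b1)*e12 + (a1*b3 - a3*b1)*e13 + (a2*b3 - a3*b2)*e23
e12 coeff: 4*(-2) - 1*(-4) = -8 - (-4) = -4
e13 coeff: 4*(-1) - (-3)*(-4) = -4 - 12 = -16
e23 coeff: 1*(-1) - (-3)*(-2) = -1 - 6 = -7
|a wedge b|^2 = (-4)^2 + (-16)^2 + (-7)^2
= 16 + 256 + 49
= 321


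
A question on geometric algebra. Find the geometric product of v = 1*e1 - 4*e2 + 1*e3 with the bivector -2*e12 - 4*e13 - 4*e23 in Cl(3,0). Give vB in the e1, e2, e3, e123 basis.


vB has grade-1 (vector) and grade-3 (trivector) parts: vB = (v _| B) + (v ^ B).
Vector part <vB>_1:
  e1: -v2*b12 - v3*b13 = -(-4)*(-2) - (1)*(-4) = -4
  e2: v1*b12 - v3*b23 = (1)*(-2) - (1)*(-4) = 2
  e3: v1*b13 + v2*b23 = (1)*(-4) + (-4)*(-4) = 12
Trivector part <vB>_3:
  e123: v1*b23 - v2*b13 + v3*b12 = (1)*(-4) - (-4)*(-4) + (1)*(-2) = -22
vB = -4*e1 + 2*e2 + 12*e3 - 22*e123


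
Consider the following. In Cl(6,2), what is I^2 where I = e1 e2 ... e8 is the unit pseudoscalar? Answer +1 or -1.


The pseudoscalar I = e1...e_n (product of all n generators) of Cl(p,q) satisfies I^2 = (-1)^(q + n(n-1)/2).
p = 6, q = 2, n = p + q = 8
n(n-1)/2 = 8 * 7 / 2 = 28
Exponent = q + n(n-1)/2 = 2 + 28 = 30
I^2 = (-1)^30 = +1


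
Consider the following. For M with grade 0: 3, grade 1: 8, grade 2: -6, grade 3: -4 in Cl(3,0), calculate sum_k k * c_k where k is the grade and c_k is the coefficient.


Grade-weighted sum = sum of grade_k * coefficient_k
0*3 = 0
1*8 = 8
2*(-6) = -12
3*(-4) = -12
Total = 0 + 8 + (-12) + (-12) = -16


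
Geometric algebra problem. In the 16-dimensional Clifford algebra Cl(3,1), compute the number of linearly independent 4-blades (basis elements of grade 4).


Number of grade-k basis blades in Cl(p,q) with n = p + q is C(n, k).
n = 3 + 1 = 4
C(4, 4) = 4! / (4! * 0!)
= 24 / (24 * 1)
= 1


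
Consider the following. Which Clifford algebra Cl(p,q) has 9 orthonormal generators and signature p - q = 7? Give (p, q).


We need p + q = 9 and p - q = 7.
Adding: 2p = 9 + 7 = 16, so p = 8.
Then q = 9 - 8 = 1.
(p, q) = (8, 1)


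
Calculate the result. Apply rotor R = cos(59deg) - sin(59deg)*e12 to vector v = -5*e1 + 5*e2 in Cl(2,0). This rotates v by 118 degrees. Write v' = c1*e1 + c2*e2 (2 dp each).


Rotor R = cos(59deg) - sin(59deg)*e12
Rotation angle theta = 2 * 59 = 118 degrees
v' = R*v*~R rotates v by theta.
cos(118deg) = -0.4695, sin(118deg) = 0.8829
v'_1 = -5*cos(118deg) - 5*sin(118deg)
= -5*(-0.4695) - 5*0.8829
= -2.07
v'_2 = -5*sin(118deg) + 5*cos(118deg)
= -5*0.8829 + 5*(-0.4695)
= -6.76
v' = -2.07*e1 - 6.76*e2


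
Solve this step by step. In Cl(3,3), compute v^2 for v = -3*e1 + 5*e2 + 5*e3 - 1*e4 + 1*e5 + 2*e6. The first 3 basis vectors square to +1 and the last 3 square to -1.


v^2 = sum of c_i^2 * e_i^2
Positive signature terms (e_i^2 = +1): (-3)^2 + 5^2 + 5^2 = 59
Negative signature terms (e_j^2 = -1): (-1)^2 + 1^2 + 2^2 = 6
v^2 = 59 - 6 = 53


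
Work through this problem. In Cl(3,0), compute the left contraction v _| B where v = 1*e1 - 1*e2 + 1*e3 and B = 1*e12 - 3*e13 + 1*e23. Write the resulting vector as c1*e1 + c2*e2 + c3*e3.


Left contraction v _| B = <vB>_1 (grade-1 part of the geometric product vB).
Using e1_|e12 = e2, e2_|e12 = -e1, e1_|e13 = e3, e3_|e13 = -e1, e2_|e23 = e3, e3_|e23 = -e2:
e1 coeff: -v2*b12 - v3*b13 = -(-1)*(1) - (1)*(-3) = 4
e2 coeff: v1*b12 - v3*b23 = (1)*(1) - (1)*(1) = 0
e3 coeff: v1*b13 + v2*b23 = (1)*(-3) + (-1)*(1) = -4
v _| B = 4*e1 + 0*e2 - 4*e3


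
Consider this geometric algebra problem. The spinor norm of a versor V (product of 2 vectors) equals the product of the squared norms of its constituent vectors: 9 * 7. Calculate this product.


Spinor norm N(V) = |v1|^2 * |v2|^2 * ... * |v2|^2
= 9 * 7
Running product: 9, 63
N(V) = 63


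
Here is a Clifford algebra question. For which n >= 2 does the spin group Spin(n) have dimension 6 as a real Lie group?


dim Spin(n) = dim so(n) = n(n-1)/2.
Solve n(n-1)/2 = 6, i.e. n^2 - n - 12 = 0.
Discriminant = 1 + 8*6 = 49
n = (1 + sqrt(49))/2 = (1 + 7)/2 = 4


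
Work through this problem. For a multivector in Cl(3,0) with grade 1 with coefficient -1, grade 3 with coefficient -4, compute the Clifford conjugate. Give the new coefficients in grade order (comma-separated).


Clifford conjugate sign for grade k: (-1)^(k(k+1)/2)
Grade 1: (-1)^(1*2/2) = (-1)^1 = -1, coeff -1 -> 1
Grade 3: (-1)^(3*4/2) = (-1)^6 = 1, coeff -4 -> -4
Conjugated coefficients: 1, -4


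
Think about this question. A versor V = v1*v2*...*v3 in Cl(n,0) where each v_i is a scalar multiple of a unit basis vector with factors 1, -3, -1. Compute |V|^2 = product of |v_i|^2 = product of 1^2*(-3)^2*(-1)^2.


Each vector v_i has |v_i|^2 = s_i^2
Squared scales: 1^2 = 1, (-3)^2 = 9, (-1)^2 = 1
|V|^2 = 1 * 9 * 1
= 9


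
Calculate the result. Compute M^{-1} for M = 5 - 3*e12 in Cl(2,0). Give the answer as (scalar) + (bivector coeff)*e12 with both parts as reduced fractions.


M = 5 - 3*e12, where e12^2 = -1.
Since M commutes with its reverse ~M = a - b*e12, M * ~M = a^2 - b^2*e12^2 = a^2 + b^2.
So M^{-1} = ~M / (a^2 + b^2) = (a - b*e12)/(a^2 + b^2).
a^2 + b^2 = 25 + 9 = 34
Scalar part = 5/34 = 5/34
Bivector coeff = 3/34 = 3/34
M^{-1} = 5/34 + 3/34*e12


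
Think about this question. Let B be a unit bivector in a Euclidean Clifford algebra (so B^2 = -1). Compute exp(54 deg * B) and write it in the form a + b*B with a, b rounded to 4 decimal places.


For a unit bivector B with B^2 = -1, the exponential series gives
e^(theta*B) = cos(theta) + sin(theta)*B (the GA analogue of Euler's formula).
theta = 54 degrees = 0.942478 rad
cos(54 deg) = 0.5878
sin(54 deg) = 0.8090
exp(theta*B) = 0.5878 + 0.8090*B


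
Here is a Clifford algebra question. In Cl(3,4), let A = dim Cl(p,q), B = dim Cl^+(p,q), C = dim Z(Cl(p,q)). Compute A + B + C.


n = 3 + 4 = 7
Total dim = 2^7 = 128
Even subalgebra dim = 2^6 = 64
n is odd, so center dim = 2
Sum = 128 + 64 + 2 = 194


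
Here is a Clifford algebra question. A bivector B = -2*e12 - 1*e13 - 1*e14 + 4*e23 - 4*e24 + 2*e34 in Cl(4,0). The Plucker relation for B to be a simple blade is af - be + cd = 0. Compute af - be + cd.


Plucker relation: af - be + cd
a*f = (-2)*2 = -4
b*e = (-1)*(-4) = 4
c*d = (-1)*4 = -4
af - be + cd = -4 - 4 + (-4)
= -12


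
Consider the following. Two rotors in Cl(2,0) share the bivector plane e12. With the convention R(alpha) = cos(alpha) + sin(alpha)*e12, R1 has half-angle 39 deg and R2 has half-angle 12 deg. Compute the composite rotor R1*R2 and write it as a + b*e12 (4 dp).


Same-plane rotors commute and their half-angles add:
R1*R2 = cos(a1 + a2) + sin(a1 + a2)*e12.
a1 + a2 = 39 + 12 = 51 deg
cos(51 deg) = 0.6293
sin(51 deg) = 0.7771
R1*R2 = 0.6293 + 0.7771*e12


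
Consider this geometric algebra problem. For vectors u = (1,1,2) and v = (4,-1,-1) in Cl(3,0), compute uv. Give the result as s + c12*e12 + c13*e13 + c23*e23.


In Cl(3,0): e_i^2 = 1, e_ie_j = -e_je_i for i != j.
Scalar part = u . v = 1*4 + 1*(-1) + 2*(-1)
= 4 + (-1) + (-2) = 1
e12 coeff = 1*(-1) - 1*4 = -1 - 4 = -5
e13 coeff = 1*(-1) - 2*4 = -1 - 8 = -9
e23 coeff = 1*(-1) - 2*(-1) = -1 - (-2) = 1
uv = 1 - 5*e12 - 9*e13 + 1*e23


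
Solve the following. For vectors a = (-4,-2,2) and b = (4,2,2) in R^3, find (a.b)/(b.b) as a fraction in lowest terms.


Projection coefficient = (a . b) / (b . b)
a . b = (-4)*4 + (-2)*2 + 2*2
= -16 + (-4) + 4 = -16
b . b = 4^2 + 2^2 + 2^2
= 16 + 4 + 4 = 24
Coefficient = -16/24
In lowest terms: -2/3


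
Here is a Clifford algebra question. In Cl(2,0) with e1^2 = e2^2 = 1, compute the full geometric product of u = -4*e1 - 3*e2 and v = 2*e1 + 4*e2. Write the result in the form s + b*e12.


Expand: (-4*e1 - 3*e2)(2*e1 + 4*e2)
= (-4)*2*e1e1 + (-4)*4*e1e2 + (-3)*2*e2e1 + (-3)*4*e2e2
Using e1^2 = e2^2 = 1, e2e1 = -e1e2:
Scalar part s = (-4)*2 + (-3)*4 = -8 + (-12) = -20
Bivector part b = (-4)*4 - (-3)*2 = -16 - (-6) = -10
uv = -20 - 10*e12


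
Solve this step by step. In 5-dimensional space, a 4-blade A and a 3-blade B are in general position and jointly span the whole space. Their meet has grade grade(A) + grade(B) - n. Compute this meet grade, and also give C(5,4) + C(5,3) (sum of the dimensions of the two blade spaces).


Meet grade = grade(A) + grade(B) - n
= 4 + 3 - 5 = 2
C(5,4) = 5
C(5,3) = 10
dim_A + dim_B = 5 + 10 = 15


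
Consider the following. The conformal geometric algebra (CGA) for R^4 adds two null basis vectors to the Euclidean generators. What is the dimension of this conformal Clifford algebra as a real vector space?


The conformal model of R^4 uses Cl(5,1): the 4 Euclidean generators plus two extra orthogonal generators e+ (e+^2 = +1) and e- (e-^2 = -1), from which the null vectors e0, einf are built.
Number of generators m = 4 + 2 = 6.
dim Cl(p,q) = 2^m = 2^6 = 64


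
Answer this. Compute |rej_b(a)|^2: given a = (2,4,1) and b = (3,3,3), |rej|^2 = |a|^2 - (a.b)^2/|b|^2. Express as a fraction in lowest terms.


|a|^2 = 2^2 + 4^2 + 1^2 = 21
|b|^2 = 3^2 + 3^2 + 3^2 = 27
a . b = 2*3 + 4*3 + 1*3 = 21
(a.b)^2 = 21^2 = 441
|rej|^2 = 21 - 441/27
= (567 - 441)/27
= 126/27
In lowest terms: 14/3


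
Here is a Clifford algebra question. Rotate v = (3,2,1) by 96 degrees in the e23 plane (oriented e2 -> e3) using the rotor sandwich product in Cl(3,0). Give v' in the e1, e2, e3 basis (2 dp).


Rotor R = cos(48deg) - sin(48deg)*e23
Rotation angle theta = 2 * 48 = 96 degrees in the e23 plane (e2 -> e3).
The component perpendicular to the plane (e1) is invariant: v'_1 = v1 = 3.00
cos(96deg) = -0.1045, sin(96deg) = 0.9945
v'_2 = v2*cos(theta) - v3*sin(theta) = 2*(-0.1045) - 1*0.9945 = -1.20
v'_3 = v2*sin(theta) + v3*cos(theta) = 2*0.9945 + 1*(-0.1045) = 1.88
v' = 3.00*e1 - 1.20*e2 + 1.88*e3


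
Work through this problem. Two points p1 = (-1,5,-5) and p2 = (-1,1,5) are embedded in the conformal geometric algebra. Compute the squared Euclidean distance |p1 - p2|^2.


p1 - p2 = (0, 4, -10)
|p1 - p2|^2 = 0^2 + 4^2 + (-10)^2
= 0 + 16 + 100
= 116


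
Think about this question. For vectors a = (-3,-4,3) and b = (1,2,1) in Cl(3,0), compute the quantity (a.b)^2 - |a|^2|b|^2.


a . b = (-3)*1 + (-4)*2 + 3*1
= -3 + (-8) + 3 = -8
|a|^2 = (-3)^2 + (-4)^2 + 3^2 = 34
|b|^2 = 1^2 + 2^2 + 1^2 = 6
(a.b)^2 = (-8)^2 = 64
|a|^2 * |b|^2 = 34 * 6 = 204
Result = 64 - 204 = -140


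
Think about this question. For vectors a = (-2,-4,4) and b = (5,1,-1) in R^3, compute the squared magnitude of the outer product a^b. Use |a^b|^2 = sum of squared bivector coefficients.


a wedge b = (a1*b2 - a2*b1)*e12 + (a1*b3 - a3*b1)*e13 + (a2*b3 - a3*b2)*e23
e12 coeff: (-2)*1 - (-4)*5 = -2 - (-20) = 18
e13 coeff: (-2)*(-1) - 4*5 = 2 - 20 = -18
e23 coeff: (-4)*(-1) - 4*1 = 4 - 4 = 0
|a wedge b|^2 = 18^2 + (-18)^2 + 0^2
= 324 + 324 + 0
= 648


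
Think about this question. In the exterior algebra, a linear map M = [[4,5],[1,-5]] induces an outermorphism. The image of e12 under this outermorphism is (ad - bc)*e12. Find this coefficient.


The outermorphism of a linear map f sends e1^e2 to f(e1)^f(e2).
f(e1) = 4*e1 + 1*e2
f(e2) = 5*e1 - 5*e2
f(e1) ^ f(e2) = (4*e1 + 1*e2) ^ (5*e1 - 5*e2)
= 4*(-5)*e12 + 1*5*e21
= (-20 - 5)*e12
= -25*e12
Coefficient = -25


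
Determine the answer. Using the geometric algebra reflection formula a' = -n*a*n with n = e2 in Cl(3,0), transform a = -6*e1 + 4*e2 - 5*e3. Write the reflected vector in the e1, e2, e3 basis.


Reflection formula: a' = -n*a*n, with n = e2 (unit vector, n^2 = 1).
For reflection through hyperplane perp to e2:
The component along e2 flips sign, others stay.
a = (-6, 4, -5)
a' = (-6, -4, -5)
a' = -6*e1 - 4*e2 - 5*e3


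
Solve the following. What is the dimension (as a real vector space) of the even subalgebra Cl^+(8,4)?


Even subalgebra dimension = 2^(n-1)
n = 8 + 4 = 12
2^(12 - 1) = 2^11 = 2048
Verification: sum of C(12,k) for even k = 1 + 66 + 495 + 924 + 495 + 66 + 1 = 2048
Result = 2048


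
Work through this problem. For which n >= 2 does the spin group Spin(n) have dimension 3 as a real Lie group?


dim Spin(n) = dim so(n) = n(n-1)/2.
Solve n(n-1)/2 = 3, i.e. n^2 - n - 6 = 0.
Discriminant = 1 + 8*3 = 25
n = (1 + sqrt(25))/2 = (1 + 5)/2 = 3


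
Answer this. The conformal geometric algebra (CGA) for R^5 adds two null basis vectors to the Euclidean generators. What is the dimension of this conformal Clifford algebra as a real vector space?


The conformal model of R^5 uses Cl(6,1): the 5 Euclidean generators plus two extra orthogonal generators e+ (e+^2 = +1) and e- (e-^2 = -1), from which the null vectors e0, einf are built.
Number of generators m = 5 + 2 = 7.
dim Cl(p,q) = 2^m = 2^7 = 128


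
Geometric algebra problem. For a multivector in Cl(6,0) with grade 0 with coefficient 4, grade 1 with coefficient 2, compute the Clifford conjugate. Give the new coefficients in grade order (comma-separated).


Clifford conjugate sign for grade k: (-1)^(k(k+1)/2)
Grade 0: (-1)^(0*1/2) = (-1)^0 = 1, coeff 4 -> 4
Grade 1: (-1)^(1*2/2) = (-1)^1 = -1, coeff 2 -> -2
Conjugated coefficients: 4, -2


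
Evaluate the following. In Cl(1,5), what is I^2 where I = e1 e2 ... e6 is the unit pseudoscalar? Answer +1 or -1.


The pseudoscalar I = e1...e_n (product of all n generators) of Cl(p,q) satisfies I^2 = (-1)^(q + n(n-1)/2).
p = 1, q = 5, n = p + q = 6
n(n-1)/2 = 6 * 5 / 2 = 15
Exponent = q + n(n-1)/2 = 5 + 15 = 20
I^2 = (-1)^20 = +1


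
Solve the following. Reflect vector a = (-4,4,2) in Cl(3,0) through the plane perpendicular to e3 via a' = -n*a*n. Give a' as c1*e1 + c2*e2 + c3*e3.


Reflection formula: a' = -n*a*n, with n = e3 (unit vector, n^2 = 1).
For reflection through hyperplane perp to e3:
The component along e3 flips sign, others stay.
a = (-4, 4, 2)
a' = (-4, 4, -2)
a' = -4*e1 + 4*e2 - 2*e3


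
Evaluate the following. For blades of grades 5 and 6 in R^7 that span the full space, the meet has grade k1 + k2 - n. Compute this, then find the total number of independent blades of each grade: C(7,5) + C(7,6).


Meet grade = grade(A) + grade(B) - n
= 5 + 6 - 7 = 4
C(7,5) = 21
C(7,6) = 7
dim_A + dim_B = 21 + 7 = 28


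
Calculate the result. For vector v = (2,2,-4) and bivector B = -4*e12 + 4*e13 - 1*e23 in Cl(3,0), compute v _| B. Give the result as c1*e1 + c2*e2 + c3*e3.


Left contraction v _| B = <vB>_1 (grade-1 part of the geometric product vB).
Using e1_|e12 = e2, e2_|e12 = -e1, e1_|e13 = e3, e3_|e13 = -e1, e2_|e23 = e3, e3_|e23 = -e2:
e1 coeff: -v2*b12 - v3*b13 = -(2)*(-4) - (-4)*(4) = 24
e2 coeff: v1*b12 - v3*b23 = (2)*(-4) - (-4)*(-1) = -12
e3 coeff: v1*b13 + v2*b23 = (2)*(4) + (2)*(-1) = 6
v _| B = 24*e1 - 12*e2 + 6*e3


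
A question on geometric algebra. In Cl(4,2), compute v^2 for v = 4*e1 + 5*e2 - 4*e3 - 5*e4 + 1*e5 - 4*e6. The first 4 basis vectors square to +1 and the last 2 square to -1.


v^2 = sum of c_i^2 * e_i^2
Positive signature terms (e_i^2 = +1): 4^2 + 5^2 + (-4)^2 + (-5)^2 = 82
Negative signature terms (e_j^2 = -1): 1^2 + (-4)^2 = 17
v^2 = 82 - 17 = 65


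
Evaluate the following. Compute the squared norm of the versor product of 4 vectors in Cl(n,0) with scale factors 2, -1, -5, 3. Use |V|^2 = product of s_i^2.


Each vector v_i has |v_i|^2 = s_i^2
Squared scales: 2^2 = 4, (-1)^2 = 1, (-5)^2 = 25, 3^2 = 9
|V|^2 = 4 * 1 * 25 * 9
= 900


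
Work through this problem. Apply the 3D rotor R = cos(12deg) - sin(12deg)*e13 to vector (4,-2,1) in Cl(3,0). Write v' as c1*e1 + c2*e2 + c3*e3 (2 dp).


Rotor R = cos(12deg) - sin(12deg)*e13
Rotation angle theta = 2 * 12 = 24 degrees in the e13 plane (e1 -> e3).
The component perpendicular to the plane (e2) is invariant: v'_2 = v2 = -2.00
cos(24deg) = 0.9135, sin(24deg) = 0.4067
v'_1 = v1*cos(theta) - v3*sin(theta) = 4*0.9135 - 1*0.4067 = 3.25
v'_3 = v1*sin(theta) + v3*cos(theta) = 4*0.4067 + 1*0.9135 = 2.54
v' = 3.25*e1 - 2.00*e2 + 2.54*e3


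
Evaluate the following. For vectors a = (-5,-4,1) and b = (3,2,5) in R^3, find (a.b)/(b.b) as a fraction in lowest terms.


Projection coefficient = (a . b) / (b . b)
a . b = (-5)*3 + (-4)*2 + 1*5
= -15 + (-8) + 5 = -18
b . b = 3^2 + 2^2 + 5^2
= 9 + 4 + 25 = 38
Coefficient = -18/38
In lowest terms: -9/19


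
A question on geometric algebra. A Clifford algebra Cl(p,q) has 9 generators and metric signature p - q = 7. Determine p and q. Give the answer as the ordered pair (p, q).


We need p + q = 9 and p - q = 7.
Adding: 2p = 9 + 7 = 16, so p = 8.
Then q = 9 - 8 = 1.
(p, q) = (8, 1)


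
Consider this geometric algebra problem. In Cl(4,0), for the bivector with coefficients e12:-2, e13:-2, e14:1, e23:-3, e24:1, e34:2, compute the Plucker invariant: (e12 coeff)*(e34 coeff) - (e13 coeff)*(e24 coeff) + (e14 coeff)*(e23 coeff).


Plucker relation: af - be + cd
a*f = (-2)*2 = -4
b*e = (-2)*1 = -2
c*d = 1*(-3) = -3
af - be + cd = -4 - (-2) + (-3)
= -5


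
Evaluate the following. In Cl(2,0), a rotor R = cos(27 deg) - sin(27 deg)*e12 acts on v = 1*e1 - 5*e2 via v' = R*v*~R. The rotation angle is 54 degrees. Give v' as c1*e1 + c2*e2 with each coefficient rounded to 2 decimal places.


Rotor R = cos(27deg) - sin(27deg)*e12
Rotation angle theta = 2 * 27 = 54 degrees
v' = R*v*~R rotates v by theta.
cos(54deg) = 0.5878, sin(54deg) = 0.8090
v'_1 = 1*cos(54deg) - (-5)*sin(54deg)
= 1*0.5878 - (-5)*0.8090
= 4.63
v'_2 = 1*sin(54deg) + (-5)*cos(54deg)
= 1*0.8090 + (-5)*0.5878
= -2.13
v' = 4.63*e1 - 2.13*e2


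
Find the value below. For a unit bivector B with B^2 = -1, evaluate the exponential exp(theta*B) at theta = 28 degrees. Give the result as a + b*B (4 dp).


For a unit bivector B with B^2 = -1, the exponential series gives
e^(theta*B) = cos(theta) + sin(theta)*B (the GA analogue of Euler's formula).
theta = 28 degrees = 0.488692 rad
cos(28 deg) = 0.8829
sin(28 deg) = 0.4695
exp(theta*B) = 0.8829 + 0.4695*B


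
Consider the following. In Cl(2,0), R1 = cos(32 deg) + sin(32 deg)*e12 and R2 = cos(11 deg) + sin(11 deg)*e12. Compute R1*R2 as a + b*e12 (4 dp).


Same-plane rotors commute and their half-angles add:
R1*R2 = cos(a1 + a2) + sin(a1 + a2)*e12.
a1 + a2 = 32 + 11 = 43 deg
cos(43 deg) = 0.7314
sin(43 deg) = 0.6820
R1*R2 = 0.7314 + 0.6820*e12


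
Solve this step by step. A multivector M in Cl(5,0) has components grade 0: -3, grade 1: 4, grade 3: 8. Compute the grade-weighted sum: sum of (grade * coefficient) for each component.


Grade-weighted sum = sum of grade_k * coefficient_k
0*(-3) = 0
1*4 = 4
3*8 = 24
Total = 0 + 4 + 24 = 28
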